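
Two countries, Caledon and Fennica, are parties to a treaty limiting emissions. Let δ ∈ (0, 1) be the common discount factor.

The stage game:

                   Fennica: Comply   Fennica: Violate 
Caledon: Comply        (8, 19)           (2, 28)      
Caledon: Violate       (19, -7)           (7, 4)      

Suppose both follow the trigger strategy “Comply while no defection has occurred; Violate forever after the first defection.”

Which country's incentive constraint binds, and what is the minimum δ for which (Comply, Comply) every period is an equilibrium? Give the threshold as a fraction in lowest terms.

Caledon: cooperation gives 8 each period; deviation gives 19 once then 7 forever.
  8/(1−δ) ≥ 19 + 7δ/(1−δ) ⇒ δ ≥ 11/12.
Fennica: cooperation gives 19 each period; deviation gives 28 once then 4 forever.
  δ ≥ 9/24 = 3/8.
Both must hold, so the binding constraint is Caledon's: δ ≥ 11/12.

Caledon; δ ≥ 11/12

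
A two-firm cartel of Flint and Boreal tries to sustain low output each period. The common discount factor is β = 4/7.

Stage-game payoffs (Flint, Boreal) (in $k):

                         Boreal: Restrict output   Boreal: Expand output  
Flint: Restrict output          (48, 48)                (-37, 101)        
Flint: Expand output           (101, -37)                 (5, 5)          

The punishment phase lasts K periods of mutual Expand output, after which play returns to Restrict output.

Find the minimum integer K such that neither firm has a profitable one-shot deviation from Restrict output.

5

Need Σ_{k=1}^{K} β^k ≥ (101−48)/(48−5) = 1.2326 at β = 4/7.
At K = 4 the sum is 1.1912 < 1.2326; at K = 5 it is 1.2521 ≥ 1.2326.
So the minimum punishment length is K = 5.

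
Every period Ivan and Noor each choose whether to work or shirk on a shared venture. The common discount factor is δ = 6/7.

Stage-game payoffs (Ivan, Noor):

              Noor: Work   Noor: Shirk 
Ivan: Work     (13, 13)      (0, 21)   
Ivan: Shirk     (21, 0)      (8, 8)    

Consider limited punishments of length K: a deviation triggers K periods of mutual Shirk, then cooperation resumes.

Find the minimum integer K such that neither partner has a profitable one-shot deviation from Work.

IC: δ(1−δ^K)/(1−δ) ≥ (21−13)/(13−8) = 8/5.
With δ = 6/7: need 1 − δ^K ≥ 8/5·(1−6/7)/(6/7), i.e. δ^K ≤ 0.7333.
Since (6/7)^2 = 0.7347 and (6/7)^3 = 0.6297, the smallest such K is 3.

3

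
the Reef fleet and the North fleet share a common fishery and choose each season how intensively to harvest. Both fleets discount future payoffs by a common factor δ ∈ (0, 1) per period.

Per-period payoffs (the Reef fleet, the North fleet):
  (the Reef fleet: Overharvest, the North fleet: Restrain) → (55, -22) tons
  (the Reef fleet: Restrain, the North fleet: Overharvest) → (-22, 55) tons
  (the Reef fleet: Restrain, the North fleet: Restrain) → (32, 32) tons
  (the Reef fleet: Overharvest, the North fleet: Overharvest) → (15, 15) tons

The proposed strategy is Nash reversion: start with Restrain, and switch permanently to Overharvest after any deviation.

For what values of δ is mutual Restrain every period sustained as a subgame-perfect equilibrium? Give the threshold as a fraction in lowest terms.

One-period gain from deviating is 55 − 32 = 23. The loss is 32 − 15 = 17 in every subsequent period, with present value 17·δ/(1−δ).
Deviation is unprofitable when 17·δ/(1−δ) ≥ 23, i.e. δ/(1−δ) ≥ 23/17.
Equivalently δ ≥ 23/(23+17) = 23/40.

23/40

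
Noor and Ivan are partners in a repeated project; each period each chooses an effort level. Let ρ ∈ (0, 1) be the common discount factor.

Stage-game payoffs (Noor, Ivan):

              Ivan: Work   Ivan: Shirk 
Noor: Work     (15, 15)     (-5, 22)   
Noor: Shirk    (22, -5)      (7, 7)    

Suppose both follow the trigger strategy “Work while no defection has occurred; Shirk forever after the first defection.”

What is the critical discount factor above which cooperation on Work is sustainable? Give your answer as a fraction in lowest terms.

One-period gain from deviating is 22 − 15 = 7. The loss is 15 − 7 = 8 in every subsequent period, with present value 8·ρ/(1−ρ).
Deviation is unprofitable when 8·ρ/(1−ρ) ≥ 7, i.e. ρ/(1−ρ) ≥ 7/8.
Equivalently ρ ≥ 7/(7+8) = 7/15.

7/15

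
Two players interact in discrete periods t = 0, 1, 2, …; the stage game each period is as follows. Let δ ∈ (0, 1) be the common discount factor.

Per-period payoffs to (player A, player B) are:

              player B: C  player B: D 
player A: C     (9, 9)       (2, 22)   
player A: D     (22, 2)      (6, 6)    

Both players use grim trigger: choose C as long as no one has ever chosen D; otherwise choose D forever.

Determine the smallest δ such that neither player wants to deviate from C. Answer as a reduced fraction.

One-period gain from deviating is 22 − 9 = 13. The loss is 9 − 6 = 3 in every subsequent period, with present value 3·δ/(1−δ).
Deviation is unprofitable when 3·δ/(1−δ) ≥ 13, i.e. δ/(1−δ) ≥ 13/3.
Equivalently δ ≥ 13/(13+3) = 13/16.

13/16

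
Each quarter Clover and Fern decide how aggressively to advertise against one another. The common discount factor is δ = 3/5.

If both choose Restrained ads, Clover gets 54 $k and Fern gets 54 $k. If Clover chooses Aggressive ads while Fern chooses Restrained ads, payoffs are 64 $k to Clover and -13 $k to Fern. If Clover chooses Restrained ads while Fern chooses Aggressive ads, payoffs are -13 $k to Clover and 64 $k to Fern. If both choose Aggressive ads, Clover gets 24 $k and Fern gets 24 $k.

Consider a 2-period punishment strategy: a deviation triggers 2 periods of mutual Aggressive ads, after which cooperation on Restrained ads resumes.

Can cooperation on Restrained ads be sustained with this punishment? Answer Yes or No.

Yes

Comparing payoff streams over the 3 periods until play realigns: cooperate → 54(1+δ+…+δ^2); deviate → 64 + 24(δ+…+δ^2).
Cooperation is sustained iff (54−24)(δ+…+δ^2) ≥ 64−54.
δ+…+δ^2 = 3/5·(1−(3/5)^2)/(1−3/5) = 0.9600, and (64−54)/(54−24) = 0.3333.
0.9600 ≥ 0.3333, so cooperation is sustainable.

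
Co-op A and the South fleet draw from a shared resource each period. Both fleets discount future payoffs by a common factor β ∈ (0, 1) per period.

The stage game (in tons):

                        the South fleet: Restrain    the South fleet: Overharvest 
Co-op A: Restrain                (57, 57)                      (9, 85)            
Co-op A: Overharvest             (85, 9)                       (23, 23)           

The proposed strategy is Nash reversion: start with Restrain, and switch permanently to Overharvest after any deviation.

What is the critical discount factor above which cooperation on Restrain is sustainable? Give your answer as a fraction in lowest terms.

14/31

Cooperation forever yields 57 each period: 57/(1−β).
Deviating yields 85 once, then 23 forever: 85 + 23β/(1−β).
No profitable deviation requires 57/(1−β) ≥ 85 + 23β/(1−β).
Multiplying by (1−β): 57 ≥ 85(1−β) + 23β = 85 − 62β.
So 62β ≥ 28, i.e. β ≥ 28/62 = 14/31.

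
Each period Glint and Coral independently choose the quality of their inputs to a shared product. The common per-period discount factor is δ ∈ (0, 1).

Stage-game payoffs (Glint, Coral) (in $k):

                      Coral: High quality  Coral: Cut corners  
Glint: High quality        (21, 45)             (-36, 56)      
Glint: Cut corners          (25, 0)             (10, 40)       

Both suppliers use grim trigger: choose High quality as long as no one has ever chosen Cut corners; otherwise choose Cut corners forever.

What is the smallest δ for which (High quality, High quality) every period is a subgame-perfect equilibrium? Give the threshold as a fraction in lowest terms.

11/16

For Glint: deviation gain 25−21 = 4, per-period punishment loss 21−10 = 11. IC gives δ ≥ 4/15.
For Coral: gain 11, loss 5 per period, so δ ≥ 11/16.
The tighter constraint is Coral's, so cooperation needs δ ≥ 11/16.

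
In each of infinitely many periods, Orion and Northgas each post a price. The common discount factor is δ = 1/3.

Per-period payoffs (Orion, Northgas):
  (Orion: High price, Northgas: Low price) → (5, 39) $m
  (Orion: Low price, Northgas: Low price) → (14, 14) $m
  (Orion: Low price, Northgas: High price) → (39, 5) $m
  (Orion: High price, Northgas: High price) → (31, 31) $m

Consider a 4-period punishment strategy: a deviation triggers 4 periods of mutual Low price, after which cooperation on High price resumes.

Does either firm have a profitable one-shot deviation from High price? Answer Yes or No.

Comparing payoff streams over the 5 periods until play realigns: cooperate → 31(1+δ+…+δ^4); deviate → 39 + 14(δ+…+δ^4).
Cooperation is sustained iff (31−14)(δ+…+δ^4) ≥ 39−31.
δ+…+δ^4 = 1/3·(1−(1/3)^4)/(1−1/3) = 0.4938, and (39−31)/(31−14) = 0.4706.
0.4938 ≥ 0.4706, so cooperation is sustainable.

No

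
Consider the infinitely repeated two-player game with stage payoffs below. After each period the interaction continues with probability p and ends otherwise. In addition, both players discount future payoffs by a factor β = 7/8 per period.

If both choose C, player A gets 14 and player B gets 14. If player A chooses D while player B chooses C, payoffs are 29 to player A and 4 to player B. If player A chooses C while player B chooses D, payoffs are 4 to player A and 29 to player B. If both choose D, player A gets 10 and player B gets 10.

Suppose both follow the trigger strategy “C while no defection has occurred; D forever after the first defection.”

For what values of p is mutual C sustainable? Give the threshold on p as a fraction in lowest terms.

120/133

Expected continuation weight on next period's payoff is β·p = 7/8·p, which plays the role of the discount factor.
Cooperation requires 7/8·p ≥ (29−14)/(29−10) = 15/19, hence p ≥ 120/133.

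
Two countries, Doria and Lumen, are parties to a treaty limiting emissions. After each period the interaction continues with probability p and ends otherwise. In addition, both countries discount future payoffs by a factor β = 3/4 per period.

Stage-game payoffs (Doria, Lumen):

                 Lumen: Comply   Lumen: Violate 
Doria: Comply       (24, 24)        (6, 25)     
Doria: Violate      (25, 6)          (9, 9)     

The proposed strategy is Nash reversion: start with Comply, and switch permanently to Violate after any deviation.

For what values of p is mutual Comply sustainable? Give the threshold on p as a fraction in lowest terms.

Expected continuation weight on next period's payoff is β·p = 3/4·p, which plays the role of the discount factor.
Cooperation requires 3/4·p ≥ (25−24)/(25−9) = 1/16, hence p ≥ 1/12.

1/12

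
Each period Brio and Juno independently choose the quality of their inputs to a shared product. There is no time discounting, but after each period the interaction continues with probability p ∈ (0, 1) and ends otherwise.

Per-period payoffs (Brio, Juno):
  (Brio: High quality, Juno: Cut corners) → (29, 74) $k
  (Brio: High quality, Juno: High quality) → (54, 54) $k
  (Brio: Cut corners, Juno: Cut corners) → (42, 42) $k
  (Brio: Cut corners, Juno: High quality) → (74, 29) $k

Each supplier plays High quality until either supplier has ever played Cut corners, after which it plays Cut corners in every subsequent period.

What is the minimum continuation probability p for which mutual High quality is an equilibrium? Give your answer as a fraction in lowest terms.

With no time discounting, the continuation probability p plays the role of the discount factor.
Grim-trigger IC: 54/(1−p) ≥ 74 + 42p/(1−p) ⇒ p ≥ (74−54)/(74−42) = 5/8.

5/8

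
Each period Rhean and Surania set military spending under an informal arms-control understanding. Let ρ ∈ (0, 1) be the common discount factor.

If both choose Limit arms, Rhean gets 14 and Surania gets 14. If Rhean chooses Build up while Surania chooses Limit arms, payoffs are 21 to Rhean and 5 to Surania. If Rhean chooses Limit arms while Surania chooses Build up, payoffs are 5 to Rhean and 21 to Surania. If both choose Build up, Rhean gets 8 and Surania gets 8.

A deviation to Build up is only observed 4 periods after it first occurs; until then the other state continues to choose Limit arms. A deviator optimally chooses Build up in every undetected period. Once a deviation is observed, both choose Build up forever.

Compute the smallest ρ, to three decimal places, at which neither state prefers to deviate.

Deviating for the 4 undetected periods gains 21−14 = 7 per period over cooperation, then loses 14−8 = 6 per period forever once punishment starts.
Gain: 7(1 + ρ + … + ρ^3); loss: 6·ρ^4/(1−ρ).
No profitable deviation ⇔ 7(1−ρ^4) ≤ 6·ρ^4, i.e. ρ^4 ≥ 7/(7+6) = 7/13.
Hence ρ ≥ (7/13)^(1/4) ≈ 0.857.

0.857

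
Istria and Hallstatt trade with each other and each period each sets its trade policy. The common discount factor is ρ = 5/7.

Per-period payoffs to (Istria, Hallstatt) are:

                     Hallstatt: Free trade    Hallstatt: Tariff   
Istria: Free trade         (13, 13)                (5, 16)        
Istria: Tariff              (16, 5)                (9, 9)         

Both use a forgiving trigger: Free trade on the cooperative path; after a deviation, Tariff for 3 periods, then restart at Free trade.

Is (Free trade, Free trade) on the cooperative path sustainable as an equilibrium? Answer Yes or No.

Yes

IC: ρ+…+ρ^3 ≥ (16−13)/(13−9) = 3/4.
At ρ = 5/7: partial sum = 1.5889 ≥ 0.7500. Cooperation sustainable.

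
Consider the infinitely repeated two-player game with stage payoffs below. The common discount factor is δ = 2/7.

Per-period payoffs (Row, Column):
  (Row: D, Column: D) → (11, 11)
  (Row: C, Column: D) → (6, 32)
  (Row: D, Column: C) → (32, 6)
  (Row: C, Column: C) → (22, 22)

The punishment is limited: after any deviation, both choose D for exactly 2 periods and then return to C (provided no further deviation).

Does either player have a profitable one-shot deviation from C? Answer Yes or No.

IC: δ+…+δ^2 ≥ (32−22)/(22−11) = 10/11.
At δ = 2/7: partial sum = 0.3673 < 0.9091. Cooperation not sustainable.

Yes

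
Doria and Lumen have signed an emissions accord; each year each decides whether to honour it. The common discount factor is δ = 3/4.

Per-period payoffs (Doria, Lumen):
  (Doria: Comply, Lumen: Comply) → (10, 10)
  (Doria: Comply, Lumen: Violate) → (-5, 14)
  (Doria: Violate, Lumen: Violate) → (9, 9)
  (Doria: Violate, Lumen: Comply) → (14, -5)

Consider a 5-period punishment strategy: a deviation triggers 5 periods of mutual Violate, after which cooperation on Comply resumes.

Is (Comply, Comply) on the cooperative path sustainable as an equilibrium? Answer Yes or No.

No

IC: δ+…+δ^5 ≥ (14−10)/(10−9) = 4.
At δ = 3/4: partial sum = 2.2881 < 4.0000. Cooperation not sustainable.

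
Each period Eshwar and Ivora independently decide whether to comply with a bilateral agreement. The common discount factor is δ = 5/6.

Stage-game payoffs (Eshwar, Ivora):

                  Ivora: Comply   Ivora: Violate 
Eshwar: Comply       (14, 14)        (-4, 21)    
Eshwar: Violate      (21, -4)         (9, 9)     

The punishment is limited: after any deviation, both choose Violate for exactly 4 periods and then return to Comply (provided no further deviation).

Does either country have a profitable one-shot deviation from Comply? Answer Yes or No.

No

A one-shot deviation gives 21 now, then 9 for 4 periods, then back to 14.
Gain from deviating: (21−14) today; loss: (14−9) in each of the next 4 periods.
No-deviation condition: (14−9)(δ+…+δ^4) ≥ 21−14, i.e. δ+…+δ^4 ≥ 7/5.
At δ = 5/6: δ+…+δ^4 = 2.5887 ≥ 1.4000.
So cooperation is sustainable.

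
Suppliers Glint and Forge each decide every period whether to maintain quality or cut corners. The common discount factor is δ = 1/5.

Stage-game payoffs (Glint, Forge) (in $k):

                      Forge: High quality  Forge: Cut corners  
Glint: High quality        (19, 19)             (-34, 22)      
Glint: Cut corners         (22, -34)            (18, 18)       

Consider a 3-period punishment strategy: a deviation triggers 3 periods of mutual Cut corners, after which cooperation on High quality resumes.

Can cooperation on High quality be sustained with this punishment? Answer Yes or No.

No

Comparing payoff streams over the 4 periods until play realigns: cooperate → 19(1+δ+…+δ^3); deviate → 22 + 18(δ+…+δ^3).
Cooperation is sustained iff (19−18)(δ+…+δ^3) ≥ 22−19.
δ+…+δ^3 = 1/5·(1−(1/5)^3)/(1−1/5) = 0.2480, and (22−19)/(19−18) = 3.0000.
0.2480 < 3.0000, so cooperation is not sustainable.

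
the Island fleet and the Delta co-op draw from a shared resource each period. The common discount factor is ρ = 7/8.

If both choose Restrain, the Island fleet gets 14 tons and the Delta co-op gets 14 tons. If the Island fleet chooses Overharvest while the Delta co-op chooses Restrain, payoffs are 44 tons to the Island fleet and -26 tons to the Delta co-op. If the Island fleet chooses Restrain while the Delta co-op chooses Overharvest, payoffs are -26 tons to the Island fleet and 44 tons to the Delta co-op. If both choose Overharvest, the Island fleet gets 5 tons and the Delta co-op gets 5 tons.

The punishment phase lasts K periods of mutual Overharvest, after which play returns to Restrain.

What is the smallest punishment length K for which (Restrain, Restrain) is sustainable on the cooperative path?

No profitable deviation requires (14−5)(ρ+…+ρ^K) ≥ 44−14, i.e. ρ+…+ρ^K ≥ 10/3 ≈ 3.3333.
With ρ = 7/8, the partial sums are K=1: 0.8750, K=2: 1.6406, K=3: 2.3105, K=4: 2.8967, K=5: 3.4096.
K = 5 is the first length at which the sum reaches 3.3333.

5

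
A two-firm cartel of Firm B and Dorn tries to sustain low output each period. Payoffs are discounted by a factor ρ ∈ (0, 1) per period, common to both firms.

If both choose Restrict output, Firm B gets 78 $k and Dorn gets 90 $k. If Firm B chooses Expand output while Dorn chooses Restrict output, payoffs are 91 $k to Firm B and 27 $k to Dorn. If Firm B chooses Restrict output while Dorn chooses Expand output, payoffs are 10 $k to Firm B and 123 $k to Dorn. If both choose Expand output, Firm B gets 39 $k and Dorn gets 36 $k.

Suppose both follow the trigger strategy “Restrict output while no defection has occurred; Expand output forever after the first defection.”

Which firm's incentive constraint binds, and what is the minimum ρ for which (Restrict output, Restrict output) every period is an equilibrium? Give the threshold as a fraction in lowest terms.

Firm B's threshold: (91−78)/(91−39) = 1/4.
Dorn's threshold: (123−90)/(123−36) = 11/29.
1/4 < 11/29, so Dorn binds and ρ* = 11/29.

Dorn; ρ ≥ 11/29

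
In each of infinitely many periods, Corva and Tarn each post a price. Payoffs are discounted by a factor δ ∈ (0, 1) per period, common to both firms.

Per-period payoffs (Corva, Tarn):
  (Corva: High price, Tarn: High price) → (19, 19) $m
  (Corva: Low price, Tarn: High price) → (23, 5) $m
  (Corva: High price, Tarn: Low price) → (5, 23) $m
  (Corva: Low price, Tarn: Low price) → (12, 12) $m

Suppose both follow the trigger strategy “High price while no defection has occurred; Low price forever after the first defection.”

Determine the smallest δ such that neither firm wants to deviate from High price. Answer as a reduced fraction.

4/11

One-period gain from deviating is 23 − 19 = 4. The loss is 19 − 12 = 7 in every subsequent period, with present value 7·δ/(1−δ).
Deviation is unprofitable when 7·δ/(1−δ) ≥ 4, i.e. δ/(1−δ) ≥ 4/7.
Equivalently δ ≥ 4/(4+7) = 4/11.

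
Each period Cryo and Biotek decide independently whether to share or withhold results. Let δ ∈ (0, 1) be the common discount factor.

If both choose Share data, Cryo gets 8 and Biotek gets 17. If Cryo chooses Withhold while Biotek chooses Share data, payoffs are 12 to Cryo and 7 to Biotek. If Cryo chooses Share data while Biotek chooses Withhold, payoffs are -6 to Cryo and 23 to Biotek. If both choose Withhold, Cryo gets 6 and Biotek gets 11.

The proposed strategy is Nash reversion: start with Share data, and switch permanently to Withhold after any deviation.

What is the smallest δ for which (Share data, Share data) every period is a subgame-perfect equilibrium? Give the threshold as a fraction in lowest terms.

Cryo: cooperation gives 8 each period; deviation gives 12 once then 6 forever.
  8/(1−δ) ≥ 12 + 6δ/(1−δ) ⇒ δ ≥ 4/6 = 2/3.
Biotek: cooperation gives 17 each period; deviation gives 23 once then 11 forever.
  δ ≥ 6/12 = 1/2.
Both must hold, so the binding constraint is Cryo's: δ ≥ 2/3.

2/3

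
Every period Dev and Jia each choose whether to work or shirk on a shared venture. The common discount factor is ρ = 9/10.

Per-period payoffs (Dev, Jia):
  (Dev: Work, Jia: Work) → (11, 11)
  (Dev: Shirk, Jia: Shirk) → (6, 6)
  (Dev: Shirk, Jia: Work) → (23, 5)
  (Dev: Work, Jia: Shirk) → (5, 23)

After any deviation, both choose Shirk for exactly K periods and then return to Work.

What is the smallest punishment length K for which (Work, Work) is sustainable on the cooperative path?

3

No profitable deviation requires (11−6)(ρ+…+ρ^K) ≥ 23−11, i.e. ρ+…+ρ^K ≥ 12/5 ≈ 2.4000.
With ρ = 9/10, the partial sums are K=1: 0.9000, K=2: 1.7100, K=3: 2.4390.
K = 3 is the first length at which the sum reaches 2.4000.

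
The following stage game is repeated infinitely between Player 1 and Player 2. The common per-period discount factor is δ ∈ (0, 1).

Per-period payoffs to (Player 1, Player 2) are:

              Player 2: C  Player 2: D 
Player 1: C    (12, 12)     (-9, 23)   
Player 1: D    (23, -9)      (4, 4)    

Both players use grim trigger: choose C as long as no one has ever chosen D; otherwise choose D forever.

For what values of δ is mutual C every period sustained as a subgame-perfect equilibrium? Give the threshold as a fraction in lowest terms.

11/19

One-period gain from deviating is 23 − 12 = 11. The loss is 12 − 4 = 8 in every subsequent period, with present value 8·δ/(1−δ).
Deviation is unprofitable when 8·δ/(1−δ) ≥ 11, i.e. δ/(1−δ) ≥ 11/8.
Equivalently δ ≥ 11/(11+8) = 11/19.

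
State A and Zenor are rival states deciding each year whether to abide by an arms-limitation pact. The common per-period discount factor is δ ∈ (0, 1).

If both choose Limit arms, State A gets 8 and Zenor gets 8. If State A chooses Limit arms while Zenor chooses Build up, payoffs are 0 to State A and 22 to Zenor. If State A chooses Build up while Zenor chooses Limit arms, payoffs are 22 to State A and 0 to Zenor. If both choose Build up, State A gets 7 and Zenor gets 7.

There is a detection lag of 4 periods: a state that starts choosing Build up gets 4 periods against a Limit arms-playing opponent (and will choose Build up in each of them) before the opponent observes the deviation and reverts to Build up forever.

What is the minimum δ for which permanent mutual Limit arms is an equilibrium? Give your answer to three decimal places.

A deviator earns 22 for 4 periods, then 7 forever; cooperating earns 8 forever. Multiplying the IC by (1−δ):
8 ≥ 22(1−δ^4) + 7δ^4, so 15·δ^4 ≥ 14 and δ^4 ≥ 14/15.
δ ≥ (14/15)^(1/4) ≈ 0.983.

0.983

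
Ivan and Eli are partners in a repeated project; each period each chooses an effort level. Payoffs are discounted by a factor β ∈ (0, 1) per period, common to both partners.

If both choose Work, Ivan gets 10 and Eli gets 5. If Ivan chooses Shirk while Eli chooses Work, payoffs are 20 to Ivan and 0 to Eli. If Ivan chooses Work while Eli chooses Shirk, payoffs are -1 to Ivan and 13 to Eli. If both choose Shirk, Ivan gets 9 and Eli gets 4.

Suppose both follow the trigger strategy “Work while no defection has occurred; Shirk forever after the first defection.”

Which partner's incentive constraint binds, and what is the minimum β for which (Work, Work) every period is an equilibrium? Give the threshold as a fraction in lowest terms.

Ivan; β ≥ 10/11

Ivan: cooperation gives 10 each period; deviation gives 20 once then 9 forever.
  10/(1−β) ≥ 20 + 9β/(1−β) ⇒ β ≥ 10/11.
Eli: cooperation gives 5 each period; deviation gives 13 once then 4 forever.
  β ≥ 8/9.
Both must hold, so the binding constraint is Ivan's: β ≥ 10/11.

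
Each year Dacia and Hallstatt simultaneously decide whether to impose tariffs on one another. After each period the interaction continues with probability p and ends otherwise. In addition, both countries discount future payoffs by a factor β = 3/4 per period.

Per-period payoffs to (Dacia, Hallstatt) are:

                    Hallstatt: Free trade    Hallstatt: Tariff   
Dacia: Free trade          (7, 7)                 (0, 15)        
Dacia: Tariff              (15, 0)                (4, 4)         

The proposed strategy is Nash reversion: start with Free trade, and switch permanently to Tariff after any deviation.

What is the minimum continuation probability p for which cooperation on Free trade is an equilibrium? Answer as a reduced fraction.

Expected continuation weight on next period's payoff is β·p = 3/4·p, which plays the role of the discount factor.
Cooperation requires 3/4·p ≥ (15−7)/(15−4) = 8/11, hence p ≥ 32/33.

32/33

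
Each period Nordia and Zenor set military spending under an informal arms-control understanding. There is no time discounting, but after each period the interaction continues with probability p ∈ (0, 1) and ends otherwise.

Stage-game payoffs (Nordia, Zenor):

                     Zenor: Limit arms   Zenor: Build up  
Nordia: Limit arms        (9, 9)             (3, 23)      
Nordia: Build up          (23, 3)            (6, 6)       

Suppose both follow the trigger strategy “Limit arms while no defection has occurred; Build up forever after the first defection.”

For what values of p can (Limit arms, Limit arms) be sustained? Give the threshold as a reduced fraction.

14/17

With no time discounting, the continuation probability p plays the role of the discount factor.
Grim-trigger IC: 9/(1−p) ≥ 23 + 6p/(1−p) ⇒ p ≥ (23−9)/(23−6) = 14/17.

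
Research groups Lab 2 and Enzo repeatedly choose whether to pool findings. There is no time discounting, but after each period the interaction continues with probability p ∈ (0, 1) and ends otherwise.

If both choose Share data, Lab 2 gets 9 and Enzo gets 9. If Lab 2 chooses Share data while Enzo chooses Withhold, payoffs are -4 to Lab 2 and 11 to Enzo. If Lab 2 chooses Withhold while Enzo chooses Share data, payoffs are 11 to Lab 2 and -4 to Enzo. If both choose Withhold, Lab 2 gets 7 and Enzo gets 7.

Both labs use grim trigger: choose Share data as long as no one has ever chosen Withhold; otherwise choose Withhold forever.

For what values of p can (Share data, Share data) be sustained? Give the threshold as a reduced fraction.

1/2

Expected cooperation value is 9 + p·9 + p²·9 + … = 9/(1−p); deviation gives 11 + p·7/(1−p).
9 ≥ 11(1−p) + 7p ⇒ 4p ≥ 2 ⇒ p ≥ 2/4 = 1/2.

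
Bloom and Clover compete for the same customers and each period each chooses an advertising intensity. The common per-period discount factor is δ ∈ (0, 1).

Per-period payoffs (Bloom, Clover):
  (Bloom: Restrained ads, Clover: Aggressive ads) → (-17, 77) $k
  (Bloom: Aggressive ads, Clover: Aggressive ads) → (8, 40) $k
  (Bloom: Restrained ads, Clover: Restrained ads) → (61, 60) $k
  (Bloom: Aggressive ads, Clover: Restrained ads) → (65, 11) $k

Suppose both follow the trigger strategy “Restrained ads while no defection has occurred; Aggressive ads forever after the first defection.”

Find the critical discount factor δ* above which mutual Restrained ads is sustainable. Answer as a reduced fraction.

For Bloom: deviation gain 65−61 = 4, per-period punishment loss 61−8 = 53. IC gives δ ≥ 4/57.
For Clover: gain 17, loss 20 per period, so δ ≥ 17/37.
The tighter constraint is Clover's, so cooperation needs δ ≥ 17/37.

17/37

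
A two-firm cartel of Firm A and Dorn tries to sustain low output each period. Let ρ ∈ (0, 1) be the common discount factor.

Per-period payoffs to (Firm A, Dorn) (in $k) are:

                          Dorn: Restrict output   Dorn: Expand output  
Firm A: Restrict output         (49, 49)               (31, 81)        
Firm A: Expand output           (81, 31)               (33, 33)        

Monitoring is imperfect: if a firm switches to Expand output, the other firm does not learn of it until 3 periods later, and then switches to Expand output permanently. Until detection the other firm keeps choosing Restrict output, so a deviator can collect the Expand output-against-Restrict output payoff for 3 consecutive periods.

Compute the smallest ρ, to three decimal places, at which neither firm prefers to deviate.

Deviating for the 3 undetected periods gains 81−49 = 32 per period over cooperation, then loses 49−33 = 16 per period forever once punishment starts.
Gain: 32(1 + ρ + … + ρ^2); loss: 16·ρ^3/(1−ρ).
No profitable deviation ⇔ 32(1−ρ^3) ≤ 16·ρ^3, i.e. ρ^3 ≥ 32/(32+16) = 2/3.
Hence ρ ≥ (2/3)^(1/3) ≈ 0.874.

0.874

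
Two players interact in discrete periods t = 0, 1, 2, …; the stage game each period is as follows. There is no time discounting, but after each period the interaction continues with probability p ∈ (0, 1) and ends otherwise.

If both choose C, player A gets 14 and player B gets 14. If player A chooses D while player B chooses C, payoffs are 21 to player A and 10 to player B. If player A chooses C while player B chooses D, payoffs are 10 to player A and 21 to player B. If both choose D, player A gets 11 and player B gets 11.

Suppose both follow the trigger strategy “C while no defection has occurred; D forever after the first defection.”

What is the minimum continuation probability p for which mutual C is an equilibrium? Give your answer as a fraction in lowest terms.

Expected cooperation value is 14 + p·14 + p²·14 + … = 14/(1−p); deviation gives 21 + p·11/(1−p).
14 ≥ 21(1−p) + 11p ⇒ 10p ≥ 7 ⇒ p ≥ 7/10.

7/10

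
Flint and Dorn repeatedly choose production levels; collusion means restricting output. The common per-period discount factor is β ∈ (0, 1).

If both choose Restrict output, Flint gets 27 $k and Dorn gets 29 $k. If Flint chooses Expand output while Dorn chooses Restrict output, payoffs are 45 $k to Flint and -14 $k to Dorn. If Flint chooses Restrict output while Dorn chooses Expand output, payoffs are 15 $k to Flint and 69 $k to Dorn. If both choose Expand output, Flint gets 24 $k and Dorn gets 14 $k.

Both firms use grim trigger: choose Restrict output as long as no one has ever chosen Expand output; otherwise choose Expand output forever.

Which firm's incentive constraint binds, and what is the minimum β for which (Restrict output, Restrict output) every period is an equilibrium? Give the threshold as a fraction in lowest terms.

For Flint: deviation gain 45−27 = 18, per-period punishment loss 27−24 = 3. IC gives β ≥ 18/21 = 6/7.
For Dorn: gain 40, loss 15 per period, so β ≥ 40/55 = 8/11.
The tighter constraint is Flint's, so cooperation needs β ≥ 6/7.

Flint; β ≥ 6/7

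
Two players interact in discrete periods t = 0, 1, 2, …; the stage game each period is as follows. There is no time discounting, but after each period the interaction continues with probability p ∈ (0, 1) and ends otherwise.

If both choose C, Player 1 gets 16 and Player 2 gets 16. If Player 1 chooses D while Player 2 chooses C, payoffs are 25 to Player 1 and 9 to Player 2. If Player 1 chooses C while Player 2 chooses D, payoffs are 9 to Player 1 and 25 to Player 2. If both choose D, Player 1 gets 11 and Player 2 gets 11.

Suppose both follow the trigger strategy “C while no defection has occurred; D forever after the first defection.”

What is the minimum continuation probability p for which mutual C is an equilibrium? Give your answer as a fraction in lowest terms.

Expected cooperation value is 16 + p·16 + p²·16 + … = 16/(1−p); deviation gives 25 + p·11/(1−p).
16 ≥ 25(1−p) + 11p ⇒ 14p ≥ 9 ⇒ p ≥ 9/14.

9/14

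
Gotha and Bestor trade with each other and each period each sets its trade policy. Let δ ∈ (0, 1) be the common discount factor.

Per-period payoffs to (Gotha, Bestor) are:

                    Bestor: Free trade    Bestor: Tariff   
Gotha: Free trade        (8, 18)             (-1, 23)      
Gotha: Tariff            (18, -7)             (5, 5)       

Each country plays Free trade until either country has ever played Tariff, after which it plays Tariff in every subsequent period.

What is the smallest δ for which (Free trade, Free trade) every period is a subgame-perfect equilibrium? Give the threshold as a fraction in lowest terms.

10/13

Gotha's threshold: (18−8)/(18−5) = 10/13.
Bestor's threshold: (23−18)/(23−5) = 5/18.
10/13 > 5/18, so Gotha binds and δ* = 10/13.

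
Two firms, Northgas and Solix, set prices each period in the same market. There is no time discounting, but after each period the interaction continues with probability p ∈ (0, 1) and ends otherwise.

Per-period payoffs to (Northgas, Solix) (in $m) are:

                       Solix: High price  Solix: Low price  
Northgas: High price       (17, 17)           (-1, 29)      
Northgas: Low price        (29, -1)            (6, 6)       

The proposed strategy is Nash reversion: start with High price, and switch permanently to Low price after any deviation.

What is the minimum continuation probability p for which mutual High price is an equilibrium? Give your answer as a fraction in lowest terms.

With no time discounting, the continuation probability p plays the role of the discount factor.
Grim-trigger IC: 17/(1−p) ≥ 29 + 6p/(1−p) ⇒ p ≥ (29−17)/(29−6) = 12/23.

12/23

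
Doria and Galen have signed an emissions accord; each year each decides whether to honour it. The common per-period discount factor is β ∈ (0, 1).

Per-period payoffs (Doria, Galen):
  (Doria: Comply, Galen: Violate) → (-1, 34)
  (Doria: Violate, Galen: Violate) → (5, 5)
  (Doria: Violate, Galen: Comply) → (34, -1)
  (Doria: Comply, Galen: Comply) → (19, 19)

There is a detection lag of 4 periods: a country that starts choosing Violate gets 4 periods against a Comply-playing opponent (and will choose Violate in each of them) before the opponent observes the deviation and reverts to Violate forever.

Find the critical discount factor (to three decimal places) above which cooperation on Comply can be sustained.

0.848

The best deviation is to choose Violate for all 4 undetected periods, earning 34 each, then 5 forever once detected.
Deviation value: 34(1−β^4)/(1−β) + 5β^4/(1−β); cooperation value: 19/(1−β).
IC: 19 ≥ 34(1−β^4) + 5β^4 = 34 − 29β^4.
So β^4 ≥ 15/29, giving β ≥ (15/29)^(1/4) ≈ 0.848.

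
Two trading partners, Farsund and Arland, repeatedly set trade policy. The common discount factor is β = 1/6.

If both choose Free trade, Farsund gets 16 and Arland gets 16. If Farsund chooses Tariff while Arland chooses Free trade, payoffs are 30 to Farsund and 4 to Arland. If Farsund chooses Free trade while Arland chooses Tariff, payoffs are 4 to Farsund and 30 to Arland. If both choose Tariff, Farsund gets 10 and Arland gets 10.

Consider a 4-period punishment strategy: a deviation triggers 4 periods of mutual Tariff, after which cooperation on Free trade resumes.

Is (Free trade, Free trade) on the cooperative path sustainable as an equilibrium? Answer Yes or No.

No

Comparing payoff streams over the 5 periods until play realigns: cooperate → 16(1+β+…+β^4); deviate → 30 + 10(β+…+β^4).
Cooperation is sustained iff (16−10)(β+…+β^4) ≥ 30−16.
β+…+β^4 = 1/6·(1−(1/6)^4)/(1−1/6) = 0.1998, and (30−16)/(16−10) = 2.3333.
0.1998 < 2.3333, so cooperation is not sustainable.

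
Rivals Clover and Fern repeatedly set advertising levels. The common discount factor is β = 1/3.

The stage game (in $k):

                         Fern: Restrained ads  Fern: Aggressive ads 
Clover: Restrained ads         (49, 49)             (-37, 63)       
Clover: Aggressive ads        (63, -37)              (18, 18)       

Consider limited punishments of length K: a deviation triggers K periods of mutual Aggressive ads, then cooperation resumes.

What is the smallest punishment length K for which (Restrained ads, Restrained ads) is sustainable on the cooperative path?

3

Need Σ_{k=1}^{K} β^k ≥ (63−49)/(49−18) = 0.4516 at β = 1/3.
At K = 2 the sum is 0.4444 < 0.4516; at K = 3 it is 0.4815 ≥ 0.4516.
So the minimum punishment length is K = 3.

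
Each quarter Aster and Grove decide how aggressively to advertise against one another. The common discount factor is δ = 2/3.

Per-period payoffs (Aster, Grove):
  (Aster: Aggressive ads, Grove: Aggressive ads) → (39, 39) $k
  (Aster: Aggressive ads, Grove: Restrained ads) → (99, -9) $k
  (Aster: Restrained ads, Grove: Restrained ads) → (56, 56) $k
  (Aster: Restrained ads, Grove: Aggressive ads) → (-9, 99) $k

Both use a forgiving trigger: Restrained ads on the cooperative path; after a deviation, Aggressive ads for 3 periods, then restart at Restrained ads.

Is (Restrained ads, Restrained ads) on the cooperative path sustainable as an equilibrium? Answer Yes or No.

Comparing payoff streams over the 4 periods until play realigns: cooperate → 56(1+δ+…+δ^3); deviate → 99 + 39(δ+…+δ^3).
Cooperation is sustained iff (56−39)(δ+…+δ^3) ≥ 99−56.
δ+…+δ^3 = 2/3·(1−(2/3)^3)/(1−2/3) = 1.4074, and (99−56)/(56−39) = 2.5294.
1.4074 < 2.5294, so cooperation is not sustainable.

No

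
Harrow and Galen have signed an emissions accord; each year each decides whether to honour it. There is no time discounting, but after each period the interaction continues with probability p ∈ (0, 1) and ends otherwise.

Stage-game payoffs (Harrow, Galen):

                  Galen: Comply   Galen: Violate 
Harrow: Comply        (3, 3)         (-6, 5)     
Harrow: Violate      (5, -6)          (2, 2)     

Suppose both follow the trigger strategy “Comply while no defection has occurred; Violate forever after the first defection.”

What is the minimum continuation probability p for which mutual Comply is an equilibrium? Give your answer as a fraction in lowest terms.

Expected cooperation value is 3 + p·3 + p²·3 + … = 3/(1−p); deviation gives 5 + p·2/(1−p).
3 ≥ 5(1−p) + 2p ⇒ 3p ≥ 2 ⇒ p ≥ 2/3.

2/3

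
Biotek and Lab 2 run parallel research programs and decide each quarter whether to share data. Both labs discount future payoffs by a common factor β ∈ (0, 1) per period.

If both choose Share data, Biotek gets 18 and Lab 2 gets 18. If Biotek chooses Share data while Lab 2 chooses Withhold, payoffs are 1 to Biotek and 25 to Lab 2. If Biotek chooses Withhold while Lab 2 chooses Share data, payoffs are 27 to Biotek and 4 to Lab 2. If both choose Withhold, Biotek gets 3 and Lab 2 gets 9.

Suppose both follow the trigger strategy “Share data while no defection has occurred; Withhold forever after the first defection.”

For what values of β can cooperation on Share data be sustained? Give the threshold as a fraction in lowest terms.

Biotek's threshold: (27−18)/(27−3) = 3/8.
Lab 2's threshold: (25−18)/(25−9) = 7/16.
3/8 < 7/16, so Lab 2 binds and β* = 7/16.

7/16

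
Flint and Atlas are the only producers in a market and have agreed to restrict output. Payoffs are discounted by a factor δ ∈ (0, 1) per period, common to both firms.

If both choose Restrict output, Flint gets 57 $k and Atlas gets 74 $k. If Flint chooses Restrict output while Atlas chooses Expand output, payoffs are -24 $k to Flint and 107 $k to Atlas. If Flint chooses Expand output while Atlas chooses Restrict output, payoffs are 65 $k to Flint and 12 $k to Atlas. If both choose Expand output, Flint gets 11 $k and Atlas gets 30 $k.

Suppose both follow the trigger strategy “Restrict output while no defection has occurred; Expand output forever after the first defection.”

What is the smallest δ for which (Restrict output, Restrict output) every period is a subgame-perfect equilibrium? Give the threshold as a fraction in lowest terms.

Flint's threshold: (65−57)/(65−11) = 4/27.
Atlas's threshold: (107−74)/(107−30) = 3/7.
4/27 < 3/7, so Atlas binds and δ* = 3/7.

3/7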